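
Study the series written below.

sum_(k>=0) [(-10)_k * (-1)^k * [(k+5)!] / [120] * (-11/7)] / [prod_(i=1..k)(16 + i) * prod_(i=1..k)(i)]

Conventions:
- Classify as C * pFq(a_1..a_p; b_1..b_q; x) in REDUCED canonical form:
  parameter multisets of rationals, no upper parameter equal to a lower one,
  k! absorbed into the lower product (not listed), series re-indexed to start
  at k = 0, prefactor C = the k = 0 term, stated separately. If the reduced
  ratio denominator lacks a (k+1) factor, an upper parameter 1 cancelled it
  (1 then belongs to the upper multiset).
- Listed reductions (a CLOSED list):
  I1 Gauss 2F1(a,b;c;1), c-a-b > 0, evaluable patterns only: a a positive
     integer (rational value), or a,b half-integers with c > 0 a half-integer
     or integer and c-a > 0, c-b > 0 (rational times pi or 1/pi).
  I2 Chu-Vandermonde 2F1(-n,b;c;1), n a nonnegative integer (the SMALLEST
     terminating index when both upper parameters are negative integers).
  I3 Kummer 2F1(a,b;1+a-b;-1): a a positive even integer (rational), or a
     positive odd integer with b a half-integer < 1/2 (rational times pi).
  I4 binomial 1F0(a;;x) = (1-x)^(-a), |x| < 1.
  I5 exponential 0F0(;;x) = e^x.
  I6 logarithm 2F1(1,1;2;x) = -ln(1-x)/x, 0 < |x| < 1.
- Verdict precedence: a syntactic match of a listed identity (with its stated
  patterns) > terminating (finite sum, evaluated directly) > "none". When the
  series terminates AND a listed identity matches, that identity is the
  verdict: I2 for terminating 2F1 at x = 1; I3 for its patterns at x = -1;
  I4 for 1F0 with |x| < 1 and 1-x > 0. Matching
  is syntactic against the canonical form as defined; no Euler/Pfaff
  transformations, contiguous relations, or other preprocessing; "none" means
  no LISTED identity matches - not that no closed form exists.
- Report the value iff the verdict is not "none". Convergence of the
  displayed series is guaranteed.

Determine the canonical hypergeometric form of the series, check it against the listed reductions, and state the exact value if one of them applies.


Reduced: x = -1, 2F1, upper = {-10, 6}, lower = {17}, C = -11/7. Verdict: Kummer (I3) applies (x = -1; c = 17 equals 1+a-b for upper {-10, 6}: listed pattern). Hence: -44.

Key step: t_0 = -11/7 here, and the product of the first k integers (prefactor -11/7) is k!.
Consecutive-term ratio: r(k) = (-1) * (k-10) (k+6) / [(k+17) (k+1)] - rational; roots negated = parameters, x = (-1), C = -11/7.


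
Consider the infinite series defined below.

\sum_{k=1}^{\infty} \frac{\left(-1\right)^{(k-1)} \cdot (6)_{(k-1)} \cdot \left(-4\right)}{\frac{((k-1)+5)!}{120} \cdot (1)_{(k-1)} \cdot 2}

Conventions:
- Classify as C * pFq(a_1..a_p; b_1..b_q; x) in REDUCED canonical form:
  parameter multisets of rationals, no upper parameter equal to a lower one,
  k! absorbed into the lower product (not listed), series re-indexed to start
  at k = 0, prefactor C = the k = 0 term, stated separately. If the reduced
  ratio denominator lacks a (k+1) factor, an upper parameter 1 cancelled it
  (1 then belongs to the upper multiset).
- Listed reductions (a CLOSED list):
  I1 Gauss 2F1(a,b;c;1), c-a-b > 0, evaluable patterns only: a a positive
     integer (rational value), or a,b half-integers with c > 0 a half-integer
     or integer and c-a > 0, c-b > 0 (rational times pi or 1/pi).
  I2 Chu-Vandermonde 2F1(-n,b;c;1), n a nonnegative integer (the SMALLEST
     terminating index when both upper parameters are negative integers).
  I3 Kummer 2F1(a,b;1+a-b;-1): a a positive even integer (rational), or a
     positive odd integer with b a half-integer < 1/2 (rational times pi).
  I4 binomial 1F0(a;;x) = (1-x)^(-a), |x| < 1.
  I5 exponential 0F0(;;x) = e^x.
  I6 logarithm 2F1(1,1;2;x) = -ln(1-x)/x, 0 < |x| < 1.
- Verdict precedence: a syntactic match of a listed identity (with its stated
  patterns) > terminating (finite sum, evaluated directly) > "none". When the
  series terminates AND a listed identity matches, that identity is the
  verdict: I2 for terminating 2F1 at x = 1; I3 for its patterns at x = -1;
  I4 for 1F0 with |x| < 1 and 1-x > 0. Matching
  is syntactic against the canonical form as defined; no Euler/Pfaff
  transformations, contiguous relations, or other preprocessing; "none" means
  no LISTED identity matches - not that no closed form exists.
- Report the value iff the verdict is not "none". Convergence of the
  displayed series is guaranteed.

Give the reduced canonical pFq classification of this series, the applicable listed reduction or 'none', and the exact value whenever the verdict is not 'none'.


Reduced: x = -1, 0F0, upper = {-}, lower = {-}, C = -2. Verdict (x = -1): exponential (I5) applies (the 0F0 exponential series at x = -1). Sum: \left(-2\right) \cdot e^{-1}.

Key observation: x = -1 and the denominator's factorial ratio (C = -2) is a lower Pochhammer.
Ratio: r(k) = -1 * 1 / [(k+1)] ; factor over Q: parameters, x = -1, and C = -2.


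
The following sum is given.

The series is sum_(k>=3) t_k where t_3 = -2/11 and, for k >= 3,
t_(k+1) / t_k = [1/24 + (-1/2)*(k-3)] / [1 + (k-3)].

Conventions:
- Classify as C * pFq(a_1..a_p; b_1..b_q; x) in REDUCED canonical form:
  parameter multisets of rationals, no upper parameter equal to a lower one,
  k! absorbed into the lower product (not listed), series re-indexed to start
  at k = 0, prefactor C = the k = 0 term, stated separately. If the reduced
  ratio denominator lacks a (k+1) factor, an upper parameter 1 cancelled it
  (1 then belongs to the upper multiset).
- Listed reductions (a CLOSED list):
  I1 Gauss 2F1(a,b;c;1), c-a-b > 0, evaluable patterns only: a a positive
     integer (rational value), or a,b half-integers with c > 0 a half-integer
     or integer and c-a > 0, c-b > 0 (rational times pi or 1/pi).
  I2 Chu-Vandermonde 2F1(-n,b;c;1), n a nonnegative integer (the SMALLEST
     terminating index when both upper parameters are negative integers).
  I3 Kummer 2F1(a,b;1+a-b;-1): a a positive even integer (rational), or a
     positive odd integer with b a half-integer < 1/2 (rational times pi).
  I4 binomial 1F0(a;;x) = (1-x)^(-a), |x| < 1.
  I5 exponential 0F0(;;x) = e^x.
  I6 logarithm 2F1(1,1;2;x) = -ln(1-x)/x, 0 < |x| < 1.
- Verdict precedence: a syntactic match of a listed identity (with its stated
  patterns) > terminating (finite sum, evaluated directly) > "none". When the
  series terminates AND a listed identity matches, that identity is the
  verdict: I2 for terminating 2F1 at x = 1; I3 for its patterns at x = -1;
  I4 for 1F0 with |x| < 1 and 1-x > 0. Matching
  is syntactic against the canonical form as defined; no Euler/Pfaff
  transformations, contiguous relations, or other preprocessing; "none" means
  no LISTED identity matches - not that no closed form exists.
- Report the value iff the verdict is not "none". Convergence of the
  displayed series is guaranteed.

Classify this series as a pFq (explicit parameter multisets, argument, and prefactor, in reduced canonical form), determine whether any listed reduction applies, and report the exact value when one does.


This is -2/11 * 1F0(-1/12; -; -1/2) in reduced canonical form. Verdict: this is the I4 binomial reduction (the 1F0 binomial series: exponent 1/12, x = -1/2). Sum: (-2/11) * (3/2)^(1/12).

Key observation: t_0 being -2/11, roots of the ratio polynomials (C = -2/11, x = -1/2) are the negated parameters.
Ratio: r(k) = (-1/2) * (k-1/12) / [(k+1)] - rational in k. x = (-1/2); t_0 = -2/11; negate the roots.


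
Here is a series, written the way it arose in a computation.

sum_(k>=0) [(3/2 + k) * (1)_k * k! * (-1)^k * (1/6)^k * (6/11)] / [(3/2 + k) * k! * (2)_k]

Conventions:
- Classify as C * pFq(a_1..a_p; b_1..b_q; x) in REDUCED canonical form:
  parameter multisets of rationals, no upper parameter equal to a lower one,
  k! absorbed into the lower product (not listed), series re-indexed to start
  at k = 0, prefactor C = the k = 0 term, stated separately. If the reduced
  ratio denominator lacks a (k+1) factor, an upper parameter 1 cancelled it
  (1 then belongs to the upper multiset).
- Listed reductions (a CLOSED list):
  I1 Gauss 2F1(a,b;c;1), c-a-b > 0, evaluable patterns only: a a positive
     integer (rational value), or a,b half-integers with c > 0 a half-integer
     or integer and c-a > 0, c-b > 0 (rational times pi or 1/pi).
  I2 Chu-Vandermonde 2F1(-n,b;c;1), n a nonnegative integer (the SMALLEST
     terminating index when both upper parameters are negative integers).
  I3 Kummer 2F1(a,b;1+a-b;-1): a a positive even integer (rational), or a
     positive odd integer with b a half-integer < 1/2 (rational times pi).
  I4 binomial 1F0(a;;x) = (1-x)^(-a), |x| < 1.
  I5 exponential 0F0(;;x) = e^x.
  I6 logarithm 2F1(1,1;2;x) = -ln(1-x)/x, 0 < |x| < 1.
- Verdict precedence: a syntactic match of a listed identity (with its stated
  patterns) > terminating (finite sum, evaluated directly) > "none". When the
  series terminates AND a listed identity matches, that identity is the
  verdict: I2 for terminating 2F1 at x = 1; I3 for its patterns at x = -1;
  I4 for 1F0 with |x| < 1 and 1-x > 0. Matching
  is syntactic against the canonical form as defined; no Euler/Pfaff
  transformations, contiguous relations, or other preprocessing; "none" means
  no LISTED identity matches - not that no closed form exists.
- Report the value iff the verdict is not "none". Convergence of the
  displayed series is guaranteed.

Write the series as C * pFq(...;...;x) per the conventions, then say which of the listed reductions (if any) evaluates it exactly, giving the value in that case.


This is 6/11 * 2F1(1, 1; 2; -1/6) in reduced canonical form. Verdict: the logarithmic series (I6) matches (the logarithm: parameters (1,1;2), x = -1/6). Sum: (36/11) * ln(7/6).

Key observation: with t_0 = 6/11, the factorial ratio (C = 6/11) (k+a-1)!/(a-1)! is a rising factorial (a)_k.
Adjacent-term ratio: r(k) = (-1/6) * (k+1) (k+1) / [(k+2) (k+1)] - poly over poly, x = (-1/6) from leading terms; C = 6/11 at k = 0.


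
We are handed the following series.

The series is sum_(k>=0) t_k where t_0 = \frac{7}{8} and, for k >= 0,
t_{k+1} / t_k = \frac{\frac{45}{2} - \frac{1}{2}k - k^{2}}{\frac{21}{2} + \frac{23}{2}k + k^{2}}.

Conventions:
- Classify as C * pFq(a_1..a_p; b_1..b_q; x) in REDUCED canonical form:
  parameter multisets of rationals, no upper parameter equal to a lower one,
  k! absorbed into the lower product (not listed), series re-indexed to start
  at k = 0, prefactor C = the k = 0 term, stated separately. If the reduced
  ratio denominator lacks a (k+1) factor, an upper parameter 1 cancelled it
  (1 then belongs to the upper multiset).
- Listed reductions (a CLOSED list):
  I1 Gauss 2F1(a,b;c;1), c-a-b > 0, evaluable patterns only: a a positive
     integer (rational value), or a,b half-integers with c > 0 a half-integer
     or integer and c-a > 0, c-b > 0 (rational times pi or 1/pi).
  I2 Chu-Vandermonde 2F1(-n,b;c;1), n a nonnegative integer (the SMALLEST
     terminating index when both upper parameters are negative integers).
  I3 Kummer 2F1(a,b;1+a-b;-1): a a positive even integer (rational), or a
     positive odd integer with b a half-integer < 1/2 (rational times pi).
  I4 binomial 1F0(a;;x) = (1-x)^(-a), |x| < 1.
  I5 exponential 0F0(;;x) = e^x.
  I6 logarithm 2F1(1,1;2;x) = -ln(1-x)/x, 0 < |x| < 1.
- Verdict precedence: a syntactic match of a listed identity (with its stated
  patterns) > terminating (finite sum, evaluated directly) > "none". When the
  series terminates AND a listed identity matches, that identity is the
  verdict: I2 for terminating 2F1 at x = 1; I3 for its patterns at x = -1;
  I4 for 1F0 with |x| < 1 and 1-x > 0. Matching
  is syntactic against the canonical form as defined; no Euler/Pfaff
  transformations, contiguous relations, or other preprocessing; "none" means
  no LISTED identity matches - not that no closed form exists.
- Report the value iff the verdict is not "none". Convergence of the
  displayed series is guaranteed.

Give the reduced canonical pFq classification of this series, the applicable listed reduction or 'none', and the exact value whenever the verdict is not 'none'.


Reduced: x = -1, 2F1, upper = {-\frac{9}{2}, 5}, lower = {\frac{21}{2}}, C = \frac{7}{8}. Verdict at x = -1: the Kummer evaluation I3 matches (x = -1; c = \frac{21}{2} equals 1+a-b for upper {-\frac{9}{2}, 5}: listed pattern). Hence: \frac{14549535}{8388608} \cdot \pi.

Key observation: x = -1 and the expanded ratio factors over Q; C = 7/8, roots give parameters.
Term ratio: r(k) = -1 * (k-\frac{9}{2}) (k+5) / [(k+\frac{21}{2}) (k+1)] - poly over poly, x = -1 from leading terms; C = \frac{7}{8} at k = 0.


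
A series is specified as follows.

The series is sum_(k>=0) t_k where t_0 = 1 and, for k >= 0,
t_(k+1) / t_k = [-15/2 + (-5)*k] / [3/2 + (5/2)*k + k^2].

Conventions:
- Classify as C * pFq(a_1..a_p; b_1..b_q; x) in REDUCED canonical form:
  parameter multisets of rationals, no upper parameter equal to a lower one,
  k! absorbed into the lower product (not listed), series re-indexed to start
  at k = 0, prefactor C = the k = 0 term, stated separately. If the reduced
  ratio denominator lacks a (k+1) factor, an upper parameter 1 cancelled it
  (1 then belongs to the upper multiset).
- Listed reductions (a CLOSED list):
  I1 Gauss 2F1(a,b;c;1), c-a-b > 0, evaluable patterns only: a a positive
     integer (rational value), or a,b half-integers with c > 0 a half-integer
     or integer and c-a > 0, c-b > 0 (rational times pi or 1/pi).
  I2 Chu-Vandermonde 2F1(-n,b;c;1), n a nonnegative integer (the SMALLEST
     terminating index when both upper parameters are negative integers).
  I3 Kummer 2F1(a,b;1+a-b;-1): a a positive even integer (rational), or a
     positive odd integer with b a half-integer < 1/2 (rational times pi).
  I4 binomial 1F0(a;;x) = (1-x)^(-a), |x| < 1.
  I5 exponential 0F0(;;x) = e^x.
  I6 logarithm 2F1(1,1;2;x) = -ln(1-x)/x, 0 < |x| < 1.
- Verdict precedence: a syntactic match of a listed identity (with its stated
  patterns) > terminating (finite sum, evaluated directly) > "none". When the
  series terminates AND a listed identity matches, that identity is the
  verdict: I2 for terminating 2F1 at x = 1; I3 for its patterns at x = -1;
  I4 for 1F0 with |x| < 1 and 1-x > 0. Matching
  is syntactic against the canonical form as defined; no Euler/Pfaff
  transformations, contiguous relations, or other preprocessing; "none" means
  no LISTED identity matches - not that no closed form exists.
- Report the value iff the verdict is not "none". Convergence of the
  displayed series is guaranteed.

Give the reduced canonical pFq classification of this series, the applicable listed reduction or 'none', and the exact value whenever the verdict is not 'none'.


Reduced: x = -5, 0F0, upper = {-}, lower = {-}, C = 1. Verdict: the exponential series (I5) applies (the 0F0 exponential series at x = -5). Its exact value is e^(-5).

The tell: t_0 being 1, the expanded ratio factors over Q; C = 1, x = -5, roots give parameters.
Adjacent-term ratio: r(k) = (-5) * 1 / [(k+1)] - poly over poly, x = (-5) from leading terms; C = 1 at k = 0.


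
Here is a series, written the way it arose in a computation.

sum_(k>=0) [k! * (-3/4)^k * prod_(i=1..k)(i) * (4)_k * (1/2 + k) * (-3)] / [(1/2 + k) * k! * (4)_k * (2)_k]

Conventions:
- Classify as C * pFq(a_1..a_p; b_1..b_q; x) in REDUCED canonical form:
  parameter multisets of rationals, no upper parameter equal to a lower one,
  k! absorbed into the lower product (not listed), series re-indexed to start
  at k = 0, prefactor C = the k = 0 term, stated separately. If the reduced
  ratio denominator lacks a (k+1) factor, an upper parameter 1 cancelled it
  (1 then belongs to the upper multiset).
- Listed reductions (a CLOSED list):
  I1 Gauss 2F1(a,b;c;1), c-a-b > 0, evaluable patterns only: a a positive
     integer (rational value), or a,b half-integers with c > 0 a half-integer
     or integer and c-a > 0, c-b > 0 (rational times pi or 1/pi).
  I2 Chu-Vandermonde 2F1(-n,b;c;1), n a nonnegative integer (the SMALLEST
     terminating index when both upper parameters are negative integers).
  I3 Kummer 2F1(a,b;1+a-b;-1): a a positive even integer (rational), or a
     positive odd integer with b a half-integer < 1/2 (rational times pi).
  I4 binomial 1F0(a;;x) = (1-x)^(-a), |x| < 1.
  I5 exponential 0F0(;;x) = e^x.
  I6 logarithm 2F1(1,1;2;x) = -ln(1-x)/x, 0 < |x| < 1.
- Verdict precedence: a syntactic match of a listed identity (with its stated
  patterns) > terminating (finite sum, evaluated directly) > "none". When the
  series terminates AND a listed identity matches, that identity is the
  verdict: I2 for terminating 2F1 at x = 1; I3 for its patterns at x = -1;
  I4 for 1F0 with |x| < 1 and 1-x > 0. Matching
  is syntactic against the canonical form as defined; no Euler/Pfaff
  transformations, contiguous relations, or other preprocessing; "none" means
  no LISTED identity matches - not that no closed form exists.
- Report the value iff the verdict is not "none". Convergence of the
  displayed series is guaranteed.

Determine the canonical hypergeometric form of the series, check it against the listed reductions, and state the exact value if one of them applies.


With C = -3: the canonical form is 2F1(1, 1; 2; -3/4). Verdict: logarithm (I6) matches (the logarithm: parameters (1,1;2), x = -3/4). Sum: (-4) * ln(7/4).

Structural cue: t_0 being -3, the parameter 4 appears in both the upper and lower lists and cancels (alongside the other common factor).
Consecutive-term ratio: r(k) = (-3/4) * (k+1) (k+1) / [(k+2) (k+1)] - poly over poly, x = (-3/4) from leading terms; C = -3 at k = 0.


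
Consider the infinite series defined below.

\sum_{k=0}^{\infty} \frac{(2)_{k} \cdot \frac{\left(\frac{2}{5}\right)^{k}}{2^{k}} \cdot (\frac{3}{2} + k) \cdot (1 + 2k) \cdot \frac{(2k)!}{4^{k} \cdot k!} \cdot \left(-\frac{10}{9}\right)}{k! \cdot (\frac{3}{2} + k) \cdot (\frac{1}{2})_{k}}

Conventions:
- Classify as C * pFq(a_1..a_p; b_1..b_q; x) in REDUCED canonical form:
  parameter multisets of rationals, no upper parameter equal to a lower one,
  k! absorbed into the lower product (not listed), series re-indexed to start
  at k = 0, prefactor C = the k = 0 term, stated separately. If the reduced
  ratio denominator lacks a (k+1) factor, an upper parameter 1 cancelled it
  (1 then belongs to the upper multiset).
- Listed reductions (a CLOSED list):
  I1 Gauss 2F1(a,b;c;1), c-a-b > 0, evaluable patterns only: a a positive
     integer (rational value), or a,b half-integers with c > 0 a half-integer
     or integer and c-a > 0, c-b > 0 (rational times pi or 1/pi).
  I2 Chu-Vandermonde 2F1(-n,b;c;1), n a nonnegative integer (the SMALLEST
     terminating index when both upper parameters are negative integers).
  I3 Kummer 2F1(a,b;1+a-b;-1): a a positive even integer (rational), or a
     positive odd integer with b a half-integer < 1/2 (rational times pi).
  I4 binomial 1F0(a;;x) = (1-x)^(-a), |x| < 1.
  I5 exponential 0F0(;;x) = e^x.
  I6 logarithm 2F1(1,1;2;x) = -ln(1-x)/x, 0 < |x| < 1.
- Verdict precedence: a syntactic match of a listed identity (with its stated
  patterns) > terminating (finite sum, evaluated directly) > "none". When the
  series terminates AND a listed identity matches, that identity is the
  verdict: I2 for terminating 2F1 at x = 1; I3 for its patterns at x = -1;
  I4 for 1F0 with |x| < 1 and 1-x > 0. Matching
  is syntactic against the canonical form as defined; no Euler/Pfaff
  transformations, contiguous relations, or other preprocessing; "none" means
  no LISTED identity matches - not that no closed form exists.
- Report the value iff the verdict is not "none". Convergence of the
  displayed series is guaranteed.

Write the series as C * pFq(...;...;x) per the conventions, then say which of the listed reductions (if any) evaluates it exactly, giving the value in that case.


x = \frac{1}{5} here; the reduced form reads 2F1, upper {\frac{3}{2}, 2}, lower {\frac{1}{2}}, C = -\frac{10}{9}. Verdict: none here - no I1-I6 shape fits x = \frac{1}{5} with lower {\frac{1}{2}}.

Key step: with t_0 = -\frac{10}{9}, the (2k+1) factor (C = -10/9, x = 1/5) shifts (1/2)_k to (3/2)_k.
Term ratio: r(k) = \frac{1}{5} * (k+\frac{3}{2}) (k+2) / [(k+\frac{1}{2}) (k+1)] - rational; roots negated = parameters, x = \frac{1}{5}, C = -\frac{10}{9}.


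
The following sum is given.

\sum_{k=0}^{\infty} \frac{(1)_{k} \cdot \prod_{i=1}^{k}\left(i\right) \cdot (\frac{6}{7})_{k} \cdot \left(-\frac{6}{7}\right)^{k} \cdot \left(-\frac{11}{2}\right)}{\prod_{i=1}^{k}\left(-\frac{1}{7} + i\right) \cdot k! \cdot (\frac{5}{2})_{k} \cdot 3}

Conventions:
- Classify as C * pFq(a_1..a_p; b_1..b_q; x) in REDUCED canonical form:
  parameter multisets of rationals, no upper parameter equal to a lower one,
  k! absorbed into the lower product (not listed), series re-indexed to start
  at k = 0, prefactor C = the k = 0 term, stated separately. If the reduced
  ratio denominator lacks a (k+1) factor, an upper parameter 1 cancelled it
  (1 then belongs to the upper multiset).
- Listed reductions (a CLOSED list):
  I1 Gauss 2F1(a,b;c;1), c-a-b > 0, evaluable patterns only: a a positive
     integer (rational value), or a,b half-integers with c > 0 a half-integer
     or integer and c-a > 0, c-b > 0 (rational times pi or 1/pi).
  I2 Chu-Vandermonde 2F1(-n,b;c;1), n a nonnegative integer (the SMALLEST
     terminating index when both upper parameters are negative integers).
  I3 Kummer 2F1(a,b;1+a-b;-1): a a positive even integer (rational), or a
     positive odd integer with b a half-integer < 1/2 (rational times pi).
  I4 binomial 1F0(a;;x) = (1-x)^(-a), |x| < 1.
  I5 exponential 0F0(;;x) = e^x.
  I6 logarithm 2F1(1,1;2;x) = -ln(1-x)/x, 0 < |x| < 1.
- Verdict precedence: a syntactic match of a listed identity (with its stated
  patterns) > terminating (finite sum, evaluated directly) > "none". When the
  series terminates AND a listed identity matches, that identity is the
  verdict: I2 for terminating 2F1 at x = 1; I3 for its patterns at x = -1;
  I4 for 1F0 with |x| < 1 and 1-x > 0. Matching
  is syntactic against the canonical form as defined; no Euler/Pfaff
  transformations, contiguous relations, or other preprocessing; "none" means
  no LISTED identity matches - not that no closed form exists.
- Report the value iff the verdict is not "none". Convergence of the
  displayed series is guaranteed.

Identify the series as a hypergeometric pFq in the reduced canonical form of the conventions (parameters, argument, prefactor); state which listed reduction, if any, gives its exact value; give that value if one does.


Canonical form: C = -\frac{11}{6} times 2F1 with upper {1, 1}, lower {\frac{5}{2}}, x = -\frac{6}{7}. Verdict: none - this 2F1 at x = -\frac{6}{7} matches no listed pattern, and upper {1, 1} holds no stopper.

Key step: from the first term -\frac{11}{6}: the parameter 6/7 appears in both the upper and lower lists and cancels.
Step ratio: r(k) = -\frac{6}{7} * (k+1) (k+1) / [(k+\frac{5}{2}) (k+1)] - rational in k. x = -\frac{6}{7}; t_0 = -\frac{11}{6}; negate the roots.


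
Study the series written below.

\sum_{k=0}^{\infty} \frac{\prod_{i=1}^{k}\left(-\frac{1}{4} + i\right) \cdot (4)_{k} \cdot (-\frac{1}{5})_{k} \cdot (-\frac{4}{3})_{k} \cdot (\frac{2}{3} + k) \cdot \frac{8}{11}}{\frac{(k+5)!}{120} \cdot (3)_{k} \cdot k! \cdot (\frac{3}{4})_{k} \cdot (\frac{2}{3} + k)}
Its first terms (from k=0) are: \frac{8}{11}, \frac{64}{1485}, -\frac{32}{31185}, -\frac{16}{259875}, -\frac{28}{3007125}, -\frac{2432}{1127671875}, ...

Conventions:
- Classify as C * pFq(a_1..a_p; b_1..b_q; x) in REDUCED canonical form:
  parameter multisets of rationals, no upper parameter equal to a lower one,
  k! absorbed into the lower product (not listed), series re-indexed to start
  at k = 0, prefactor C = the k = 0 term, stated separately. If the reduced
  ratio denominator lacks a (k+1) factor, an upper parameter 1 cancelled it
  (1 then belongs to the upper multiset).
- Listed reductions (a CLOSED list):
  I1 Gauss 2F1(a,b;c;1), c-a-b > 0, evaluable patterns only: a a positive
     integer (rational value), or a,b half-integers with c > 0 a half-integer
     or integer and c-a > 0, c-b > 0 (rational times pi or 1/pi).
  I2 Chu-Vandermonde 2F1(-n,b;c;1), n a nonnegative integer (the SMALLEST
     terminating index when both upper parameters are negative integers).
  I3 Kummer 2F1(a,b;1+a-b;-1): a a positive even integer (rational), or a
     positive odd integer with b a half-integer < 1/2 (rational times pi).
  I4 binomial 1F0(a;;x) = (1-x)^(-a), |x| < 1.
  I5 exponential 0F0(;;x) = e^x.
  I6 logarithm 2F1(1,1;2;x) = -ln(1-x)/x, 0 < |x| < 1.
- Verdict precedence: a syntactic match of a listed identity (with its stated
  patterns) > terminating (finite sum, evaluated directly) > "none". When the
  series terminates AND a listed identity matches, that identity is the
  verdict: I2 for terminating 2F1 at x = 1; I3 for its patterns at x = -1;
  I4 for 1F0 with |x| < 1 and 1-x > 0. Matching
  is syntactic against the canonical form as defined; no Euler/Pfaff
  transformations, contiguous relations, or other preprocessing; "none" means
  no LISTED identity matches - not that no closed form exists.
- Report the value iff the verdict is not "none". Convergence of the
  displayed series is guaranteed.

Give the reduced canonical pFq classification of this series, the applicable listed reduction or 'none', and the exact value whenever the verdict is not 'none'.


Canonical form: C = \frac{8}{11} times 3F2 with upper {-\frac{4}{3}, -\frac{1}{5}, 4}, lower {3, 6}, x = 1. Verdict: none. No listed pattern accepts 3F2(-\frac{4}{3}, -\frac{1}{5}, 4; 3, 6; 1).

Key observation: with t_0 = \frac{8}{11}, striking the common factor k + 2/3 reduces the term (C = 8/11, x = 1).
Term ratio: r(k) = 1 * (k-\frac{4}{3}) (k-\frac{1}{5}) (k+4) / [(k+3) (k+6) (k+1)] - rational in k, leading ratio 1; with t_0 = \frac{8}{11}, classification follows.


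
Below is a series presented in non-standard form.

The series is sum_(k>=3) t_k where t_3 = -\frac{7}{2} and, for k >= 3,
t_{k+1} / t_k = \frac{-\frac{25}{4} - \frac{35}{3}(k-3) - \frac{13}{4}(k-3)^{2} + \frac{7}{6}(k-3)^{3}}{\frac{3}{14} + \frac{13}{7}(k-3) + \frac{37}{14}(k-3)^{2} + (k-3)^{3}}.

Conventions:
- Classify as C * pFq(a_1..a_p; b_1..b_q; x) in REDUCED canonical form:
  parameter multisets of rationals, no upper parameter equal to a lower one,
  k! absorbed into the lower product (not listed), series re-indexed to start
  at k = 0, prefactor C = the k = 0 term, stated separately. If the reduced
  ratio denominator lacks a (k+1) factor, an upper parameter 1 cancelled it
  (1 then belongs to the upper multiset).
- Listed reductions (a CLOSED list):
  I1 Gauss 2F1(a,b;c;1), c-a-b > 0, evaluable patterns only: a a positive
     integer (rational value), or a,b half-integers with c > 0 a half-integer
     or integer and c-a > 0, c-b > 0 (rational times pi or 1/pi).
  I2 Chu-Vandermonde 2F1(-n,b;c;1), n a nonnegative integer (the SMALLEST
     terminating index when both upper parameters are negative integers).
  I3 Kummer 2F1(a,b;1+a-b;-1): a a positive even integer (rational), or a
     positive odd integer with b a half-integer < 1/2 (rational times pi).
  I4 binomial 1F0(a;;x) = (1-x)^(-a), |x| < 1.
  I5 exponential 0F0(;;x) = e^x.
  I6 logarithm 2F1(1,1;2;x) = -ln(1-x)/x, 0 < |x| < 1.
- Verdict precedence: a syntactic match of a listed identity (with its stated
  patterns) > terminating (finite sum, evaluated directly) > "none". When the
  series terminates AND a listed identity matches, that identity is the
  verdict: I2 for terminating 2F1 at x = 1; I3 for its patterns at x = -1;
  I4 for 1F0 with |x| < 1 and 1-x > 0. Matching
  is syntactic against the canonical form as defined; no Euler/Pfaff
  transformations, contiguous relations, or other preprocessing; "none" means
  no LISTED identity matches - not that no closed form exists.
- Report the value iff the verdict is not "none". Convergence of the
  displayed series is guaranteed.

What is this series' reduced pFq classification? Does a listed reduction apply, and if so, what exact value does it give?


x = \frac{7}{6} here; the reduced form reads 2F1, upper {-5, \frac{5}{7}}, lower {\frac{1}{7}}, C = -\frac{7}{2}. Verdict: terminating - upper -5 stops the sum at k = 5; the 6 terms are added exactly. Its exact value is \frac{2137457}{1102464}.

Key step: t_0 = -\frac{7}{2} here, and the ratio is unreduced: k + 3/2 divides both sides (C = -7/2, x = 7/6).
Consecutive-term ratio: r(k) = \frac{7}{6} * (k-5) (k+\frac{5}{7}) / [(k+\frac{1}{7}) (k+1)] - rational; roots negated = parameters, x = \frac{7}{6}, C = -\frac{7}{2}.


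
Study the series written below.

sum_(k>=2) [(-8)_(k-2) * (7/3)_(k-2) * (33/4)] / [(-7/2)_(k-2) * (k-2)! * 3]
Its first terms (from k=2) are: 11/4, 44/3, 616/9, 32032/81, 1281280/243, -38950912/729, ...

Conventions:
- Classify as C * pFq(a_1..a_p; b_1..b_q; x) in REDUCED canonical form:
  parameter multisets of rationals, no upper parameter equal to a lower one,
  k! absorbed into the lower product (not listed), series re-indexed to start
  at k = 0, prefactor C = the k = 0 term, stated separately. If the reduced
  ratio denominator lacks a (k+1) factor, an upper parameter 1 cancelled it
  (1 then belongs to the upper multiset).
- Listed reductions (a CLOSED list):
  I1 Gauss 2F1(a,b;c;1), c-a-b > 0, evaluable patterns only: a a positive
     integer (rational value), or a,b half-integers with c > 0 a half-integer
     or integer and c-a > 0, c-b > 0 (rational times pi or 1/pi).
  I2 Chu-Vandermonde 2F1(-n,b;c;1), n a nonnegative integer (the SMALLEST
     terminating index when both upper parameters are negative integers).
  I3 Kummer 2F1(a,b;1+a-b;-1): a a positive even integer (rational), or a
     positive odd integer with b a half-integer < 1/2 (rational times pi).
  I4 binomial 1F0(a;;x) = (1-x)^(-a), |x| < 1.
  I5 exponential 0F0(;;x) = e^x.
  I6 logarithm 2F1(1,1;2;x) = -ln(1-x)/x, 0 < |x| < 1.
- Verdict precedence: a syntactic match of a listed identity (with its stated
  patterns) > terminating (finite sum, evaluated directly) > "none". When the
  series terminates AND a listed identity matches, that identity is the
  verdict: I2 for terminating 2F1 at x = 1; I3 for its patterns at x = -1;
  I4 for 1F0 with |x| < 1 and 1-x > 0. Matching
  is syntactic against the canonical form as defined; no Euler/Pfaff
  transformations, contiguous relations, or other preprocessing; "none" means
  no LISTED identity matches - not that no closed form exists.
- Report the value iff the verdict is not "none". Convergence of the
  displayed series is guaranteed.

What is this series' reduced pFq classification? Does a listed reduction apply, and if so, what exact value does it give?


Reduced: x = 1, 2F1, upper = {-8, 7/3}, lower = {-7/2}, C = 11/4. Verdict: Chu-Vandermonde (I2) matches (terminating 2F1 at x = 1 with n = 8, b = 7/3, c = -7/2). Its exact value is 1372019/236196.

First insight: from the first term 11/4: the constant factors (C = 11/4) combine into one prefactor.
Step ratio: r(k) = 1 * (k-8) (k+7/3) / [(k-7/2) (k+1)] ; factor over Q: parameters, x = 1, and C = 11/4.


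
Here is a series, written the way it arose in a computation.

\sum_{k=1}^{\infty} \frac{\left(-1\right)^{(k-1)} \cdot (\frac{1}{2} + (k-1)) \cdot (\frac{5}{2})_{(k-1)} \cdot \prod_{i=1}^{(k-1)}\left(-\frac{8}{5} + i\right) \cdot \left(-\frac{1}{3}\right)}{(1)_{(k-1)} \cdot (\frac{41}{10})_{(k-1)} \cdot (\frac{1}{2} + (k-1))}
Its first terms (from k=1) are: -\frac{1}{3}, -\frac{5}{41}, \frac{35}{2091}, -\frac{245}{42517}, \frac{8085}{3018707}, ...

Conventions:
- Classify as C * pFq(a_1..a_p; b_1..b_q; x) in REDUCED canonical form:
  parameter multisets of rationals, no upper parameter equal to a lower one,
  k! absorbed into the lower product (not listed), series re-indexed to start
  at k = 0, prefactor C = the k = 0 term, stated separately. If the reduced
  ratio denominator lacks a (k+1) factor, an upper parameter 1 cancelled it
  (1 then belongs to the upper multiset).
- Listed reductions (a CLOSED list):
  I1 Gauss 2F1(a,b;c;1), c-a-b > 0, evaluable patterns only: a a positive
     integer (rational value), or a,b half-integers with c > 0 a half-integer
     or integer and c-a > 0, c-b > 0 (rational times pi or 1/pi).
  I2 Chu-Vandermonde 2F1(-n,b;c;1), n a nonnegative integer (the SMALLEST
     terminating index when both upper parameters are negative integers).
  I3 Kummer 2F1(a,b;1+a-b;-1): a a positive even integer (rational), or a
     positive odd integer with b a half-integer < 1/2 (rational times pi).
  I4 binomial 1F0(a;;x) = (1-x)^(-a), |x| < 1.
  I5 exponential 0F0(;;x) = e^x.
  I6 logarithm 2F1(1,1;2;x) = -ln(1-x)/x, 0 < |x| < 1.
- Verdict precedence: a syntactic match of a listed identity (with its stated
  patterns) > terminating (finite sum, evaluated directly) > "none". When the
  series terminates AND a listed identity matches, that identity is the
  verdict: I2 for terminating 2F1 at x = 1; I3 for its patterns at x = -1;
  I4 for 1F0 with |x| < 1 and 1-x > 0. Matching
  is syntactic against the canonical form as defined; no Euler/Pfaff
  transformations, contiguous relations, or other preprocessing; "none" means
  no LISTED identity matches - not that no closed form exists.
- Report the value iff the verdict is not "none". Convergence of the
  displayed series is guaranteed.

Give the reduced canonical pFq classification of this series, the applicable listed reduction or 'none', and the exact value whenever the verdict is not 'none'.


Reduced: x = -1, 2F1, upper = {-\frac{3}{5}, \frac{5}{2}}, lower = {\frac{41}{10}}, C = -\frac{1}{3}. Verdict: none here - no I1-I6 shape fits x = -1 with lower {\frac{41}{10}}.

The tell: with t_0 = -\frac{1}{3}, striking the common factor k + 1/2 reduces the term (prefactor -1/3).
Term ratio: r(k) = -1 * (k-\frac{3}{5}) (k+\frac{5}{2}) / [(k+\frac{41}{10}) (k+1)] - rational; roots negated = parameters, x = -1, C = -\frac{1}{3}.


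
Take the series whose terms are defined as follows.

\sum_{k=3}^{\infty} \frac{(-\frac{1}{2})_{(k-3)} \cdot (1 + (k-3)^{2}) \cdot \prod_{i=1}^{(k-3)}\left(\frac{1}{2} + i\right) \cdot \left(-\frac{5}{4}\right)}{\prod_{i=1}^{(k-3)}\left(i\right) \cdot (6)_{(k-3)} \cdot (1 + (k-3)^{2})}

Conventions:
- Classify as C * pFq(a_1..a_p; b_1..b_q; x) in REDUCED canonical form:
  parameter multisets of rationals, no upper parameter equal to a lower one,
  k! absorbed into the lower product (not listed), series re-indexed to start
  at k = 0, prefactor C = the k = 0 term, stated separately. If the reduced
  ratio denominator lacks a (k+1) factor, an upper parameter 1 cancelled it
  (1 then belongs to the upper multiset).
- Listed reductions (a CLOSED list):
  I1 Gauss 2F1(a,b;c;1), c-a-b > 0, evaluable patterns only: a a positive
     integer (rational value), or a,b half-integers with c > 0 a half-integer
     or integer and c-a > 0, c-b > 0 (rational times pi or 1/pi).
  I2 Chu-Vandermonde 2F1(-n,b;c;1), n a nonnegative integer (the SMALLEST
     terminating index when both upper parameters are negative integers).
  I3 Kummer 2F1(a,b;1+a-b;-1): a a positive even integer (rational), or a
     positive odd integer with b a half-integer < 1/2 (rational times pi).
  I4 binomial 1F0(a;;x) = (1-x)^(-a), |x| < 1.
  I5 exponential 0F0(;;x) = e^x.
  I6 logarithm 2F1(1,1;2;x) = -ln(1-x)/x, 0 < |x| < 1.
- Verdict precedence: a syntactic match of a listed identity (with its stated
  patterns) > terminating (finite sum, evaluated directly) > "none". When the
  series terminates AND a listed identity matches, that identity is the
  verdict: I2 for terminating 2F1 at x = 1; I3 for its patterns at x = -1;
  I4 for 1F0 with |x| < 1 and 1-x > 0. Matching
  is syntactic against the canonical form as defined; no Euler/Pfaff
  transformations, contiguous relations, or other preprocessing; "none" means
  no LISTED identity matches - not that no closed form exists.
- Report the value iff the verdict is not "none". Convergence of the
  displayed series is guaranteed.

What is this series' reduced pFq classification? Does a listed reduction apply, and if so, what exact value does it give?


This is -\frac{5}{4} * 2F1(-\frac{1}{2}, \frac{3}{2}; 6; 1) in reduced canonical form. Verdict: Gauss's theorem I1 (half-integer case) matches (x = 1; upper {-\frac{1}{2}, \frac{3}{2}} half-integers, c = 6 in the evaluable pattern). Its exact value is \left(-\frac{16384}{4851}\right) / \pi.

Key step: with t_0 = -\frac{5}{4}, the product of the first k integers (prefactor -5/4) is k!.
Step ratio: r(k) = 1 * (k-\frac{1}{2}) (k+\frac{3}{2}) / [(k+6) (k+1)] - rational; roots negated = parameters, x = 1, C = -\frac{5}{4}.


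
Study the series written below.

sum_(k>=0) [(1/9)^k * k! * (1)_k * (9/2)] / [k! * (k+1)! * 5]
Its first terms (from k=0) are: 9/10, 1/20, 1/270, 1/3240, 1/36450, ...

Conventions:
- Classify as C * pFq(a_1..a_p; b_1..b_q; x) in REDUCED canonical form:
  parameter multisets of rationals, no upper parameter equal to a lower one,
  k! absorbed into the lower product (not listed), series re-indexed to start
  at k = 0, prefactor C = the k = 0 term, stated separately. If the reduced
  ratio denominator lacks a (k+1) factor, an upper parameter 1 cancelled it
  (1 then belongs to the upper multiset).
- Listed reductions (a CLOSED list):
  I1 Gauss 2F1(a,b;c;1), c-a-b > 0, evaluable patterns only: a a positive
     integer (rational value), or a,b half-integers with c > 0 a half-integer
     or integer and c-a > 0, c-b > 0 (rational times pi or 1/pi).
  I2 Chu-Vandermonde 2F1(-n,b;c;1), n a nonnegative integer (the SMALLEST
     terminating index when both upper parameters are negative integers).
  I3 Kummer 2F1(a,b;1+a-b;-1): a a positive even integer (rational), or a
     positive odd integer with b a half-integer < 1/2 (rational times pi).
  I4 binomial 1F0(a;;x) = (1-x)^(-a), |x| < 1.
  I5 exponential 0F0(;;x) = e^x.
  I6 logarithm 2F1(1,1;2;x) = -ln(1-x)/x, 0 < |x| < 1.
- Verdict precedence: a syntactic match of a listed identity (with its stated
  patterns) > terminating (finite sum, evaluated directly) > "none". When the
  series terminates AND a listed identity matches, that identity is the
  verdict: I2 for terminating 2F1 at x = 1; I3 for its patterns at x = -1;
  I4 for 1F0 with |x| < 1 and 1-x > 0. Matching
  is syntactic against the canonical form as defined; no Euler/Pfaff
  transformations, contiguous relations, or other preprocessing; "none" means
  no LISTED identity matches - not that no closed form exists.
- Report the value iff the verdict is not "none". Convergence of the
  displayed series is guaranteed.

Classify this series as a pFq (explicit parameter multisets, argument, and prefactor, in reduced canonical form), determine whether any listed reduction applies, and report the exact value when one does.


At argument 1/9: a 2F1 with upper {1, 1}, lower {2}, scaled by C = 9/10. Verdict: the logarithmic series (I6) fires (the logarithm: parameters (1,1;2), x = 1/9). Its exact value is (-81/10) * ln(8/9).

Structural cue: t_0 = 9/10 here, and the constant factors (prefactor 9/10) combine into one prefactor.
Term ratio: r(k) = (1/9) * (k+1) (k+1) / [(k+2) (k+1)] - rational; roots negated = parameters, x = (1/9), C = 9/10.


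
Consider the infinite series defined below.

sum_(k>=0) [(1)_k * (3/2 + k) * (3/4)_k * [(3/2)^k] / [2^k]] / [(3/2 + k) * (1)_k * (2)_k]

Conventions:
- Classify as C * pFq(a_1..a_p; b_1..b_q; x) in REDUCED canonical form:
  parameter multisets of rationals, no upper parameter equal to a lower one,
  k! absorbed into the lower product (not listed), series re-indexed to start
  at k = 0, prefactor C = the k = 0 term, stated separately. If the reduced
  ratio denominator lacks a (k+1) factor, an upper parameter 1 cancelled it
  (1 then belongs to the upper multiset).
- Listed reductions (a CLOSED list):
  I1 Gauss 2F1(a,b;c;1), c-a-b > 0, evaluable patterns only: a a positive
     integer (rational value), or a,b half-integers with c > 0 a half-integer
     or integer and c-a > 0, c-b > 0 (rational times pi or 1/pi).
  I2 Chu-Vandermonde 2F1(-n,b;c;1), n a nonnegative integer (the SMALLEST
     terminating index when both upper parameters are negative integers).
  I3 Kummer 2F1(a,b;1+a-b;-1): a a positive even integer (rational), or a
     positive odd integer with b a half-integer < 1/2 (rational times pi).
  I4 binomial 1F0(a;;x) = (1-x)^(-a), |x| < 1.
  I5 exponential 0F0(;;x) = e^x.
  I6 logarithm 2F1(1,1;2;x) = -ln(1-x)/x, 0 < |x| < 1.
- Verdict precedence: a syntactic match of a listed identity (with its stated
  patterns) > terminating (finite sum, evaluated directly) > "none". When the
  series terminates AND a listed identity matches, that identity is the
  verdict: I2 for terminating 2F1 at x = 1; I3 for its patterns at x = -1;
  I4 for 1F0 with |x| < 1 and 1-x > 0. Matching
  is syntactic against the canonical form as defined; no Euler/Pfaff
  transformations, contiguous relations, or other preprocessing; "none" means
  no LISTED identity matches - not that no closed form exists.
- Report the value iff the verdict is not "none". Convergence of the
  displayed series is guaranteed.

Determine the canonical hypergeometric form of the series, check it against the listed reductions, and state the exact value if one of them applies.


Prefactor 1, argument 3/4: 2F1 with upper {3/4, 1} over lower {2}. Verdict: none (x = 3/4): each listed identity misses the multisets {3/4, 1} ; {2}.

Key observation: t_0 being 1, k + 3/2 divides numerator and denominator alike; prefactor 1 after cancelling.
Term ratio: r(k) = (3/4) * (k+3/4) (k+1) / [(k+2) (k+1)] - poly over poly, x = (3/4) from leading terms; C = 1 at k = 0.
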